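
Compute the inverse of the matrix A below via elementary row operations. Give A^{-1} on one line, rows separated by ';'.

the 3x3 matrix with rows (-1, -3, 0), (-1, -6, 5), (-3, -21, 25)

Gauss-Jordan on [A | I]:
R1 <- (1/-1)*R1:  [  1   3   0  |  -1   0   0 ]
R2 <- R2 - (-1)*R1:  [  0  -3   5  |  -1   1   0 ]
R3 <- R3 - (-3)*R1:  [   0  -12   25  |   -3    0    1 ]
R2 <- (1/-3)*R2:  [    0     1  -5/3  |   1/3  -1/3     0 ]
R1 <- R1 - (3)*R2:  [  1   0   5  |  -2   1   0 ]
R3 <- R3 - (-12)*R2:  [  0   0   5  |   1  -4   1 ]
R3 <- (1/5)*R3:  [    0     0     1  |   1/5  -4/5   1/5 ]
R1 <- R1 - (5)*R3:  [  1   0   0  |  -3   5  -1 ]
R2 <- R2 - (-5/3)*R3:  [    0     1     0  |   2/3  -5/3   1/3 ]
Right block of [I | A^{-1}] is the inverse:
[  -3     5   -1 ]
[ 2/3  -5/3  1/3 ]
[ 1/5  -4/5  1/5 ]

inverse = [-3 5 -1; 2/3 -5/3 1/3; 1/5 -4/5 1/5]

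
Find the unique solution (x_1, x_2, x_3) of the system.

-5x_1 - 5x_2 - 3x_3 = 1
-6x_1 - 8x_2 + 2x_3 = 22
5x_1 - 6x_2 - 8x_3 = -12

Forward elimination on [A|b]:
R2 <- R2 - (6/5)*R1:  [     0     -2   28/5  104/5 ]
R3 <- R3 - (-1)*R1:  [   0  -11  -11  -11 ]
R3 <- R3 - (11/2)*R2:  [      0       0  -209/5  -627/5 ]
Row echelon form:
[ -5  -5      -3  |       1 ]
[  0  -2    28/5  |   104/5 ]
[  0   0  -209/5  |  -627/5 ]
Back-substitution:
x_3 = (-627/5) / (-209/5) = 3
x_2 = (104/5 - (28/5)*(3)) / -2 = -2
x_1 = (1 - (-5)*(-2) - (-3)*(3)) / -5 = 0

(0, -2, 3)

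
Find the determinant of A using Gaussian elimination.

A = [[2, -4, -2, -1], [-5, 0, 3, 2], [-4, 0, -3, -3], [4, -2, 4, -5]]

Forward elimination:
R2 <- R2 - (-5/2)*R1:  [    0   -10    -2  -1/2 ]
R3 <- R3 - (-2)*R1:  [  0  -8  -7  -5 ]
R4 <- R4 - (2)*R1:  [  0   6   8  -3 ]
R3 <- R3 - (4/5)*R2:  [     0      0  -27/5  -23/5 ]
R4 <- R4 - (-3/5)*R2:  [      0       0    34/5  -33/10 ]
R4 <- R4 - (-34/27)*R3:  [       0        0        0  -491/54 ]
Upper-triangular form:
[ 2   -4     -2       -1 ]
[ 0  -10     -2     -1/2 ]
[ 0    0  -27/5    -23/5 ]
[ 0    0      0  -491/54 ]
det(A) = (-1)^0 * (2) * (-10) * (-27/5) * (-491/54) = -982  (0 row swaps -> sign +1)

det(A) = -982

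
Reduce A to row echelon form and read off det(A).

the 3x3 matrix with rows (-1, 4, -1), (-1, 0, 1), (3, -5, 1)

det(A) = 6

Forward elimination:
R2 <- R2 - (1)*R1:  [  0  -4   2 ]
R3 <- R3 - (-3)*R1:  [  0   7  -2 ]
R3 <- R3 - (-7/4)*R2:  [   0    0  3/2 ]
Upper-triangular form:
[ -1   4   -1 ]
[  0  -4    2 ]
[  0   0  3/2 ]
det(A) = (-1)^0 * (-1) * (-4) * (3/2) = 6  (0 row swaps -> sign +1)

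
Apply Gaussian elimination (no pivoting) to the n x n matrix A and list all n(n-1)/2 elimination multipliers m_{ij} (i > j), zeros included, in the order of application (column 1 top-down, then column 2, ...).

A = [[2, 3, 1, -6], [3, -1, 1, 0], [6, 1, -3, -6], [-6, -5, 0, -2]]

multipliers: 3/2, 3, -3, 16/11, -8/11, -1/2

Forward elimination:
R2 <- R2 - (3/2)*R1:  [     0  -11/2   -1/2      9 ]
R3 <- R3 - (3)*R1:  [  0  -8  -6  12 ]
R4 <- R4 - (-3)*R1:  [   0    4    3  -20 ]
R3 <- R3 - (16/11)*R2:  [      0       0  -58/11  -12/11 ]
R4 <- R4 - (-8/11)*R2:  [       0        0    29/11  -148/11 ]
R4 <- R4 - (-1/2)*R3:  [   0    0    0  -14 ]
Multipliers (in order of application): m_{21} = 3/2, m_{31} = 3, m_{41} = -3, m_{32} = 16/11, m_{42} = -8/11, m_{43} = -1/2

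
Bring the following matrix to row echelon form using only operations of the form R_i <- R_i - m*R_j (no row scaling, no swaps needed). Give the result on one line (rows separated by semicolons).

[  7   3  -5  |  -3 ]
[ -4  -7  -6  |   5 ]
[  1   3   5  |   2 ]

Forward elimination:
R2 <- R2 - (-4/7)*R1:  [     0  -37/7  -62/7   23/7 ]
R3 <- R3 - (1/7)*R1:  [    0  18/7  40/7  17/7 ]
R3 <- R3 - (-18/37)*R2:  [      0       0   52/37  149/37 ]
Row echelon form:
[ 7      3     -5  |      -3 ]
[ 0  -37/7  -62/7  |    23/7 ]
[ 0      0  52/37  |  149/37 ]

REF = [7 3 -5 -3; 0 -37/7 -62/7 23/7; 0 0 52/37 149/37]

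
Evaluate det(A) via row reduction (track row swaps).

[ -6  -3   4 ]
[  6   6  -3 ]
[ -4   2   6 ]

det(A) = -36

Forward elimination:
R2 <- R2 - (-1)*R1:  [ 0  3  1 ]
R3 <- R3 - (2/3)*R1:  [    0     4  10/3 ]
R3 <- R3 - (4/3)*R2:  [ 0  0  2 ]
Upper-triangular form:
[ -6  -3  4 ]
[  0   3  1 ]
[  0   0  2 ]
det(A) = (-1)^0 * (-6) * (3) * (2) = -36  (0 row swaps -> sign +1)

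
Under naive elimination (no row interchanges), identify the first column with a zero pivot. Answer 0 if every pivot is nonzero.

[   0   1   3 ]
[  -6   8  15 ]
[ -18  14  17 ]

Naive forward elimination:
Pivot entry (1,1) is zero but row 2 has -6 in column 1 -> naive elimination stops; a row interchange (e.g. R1 <-> R2) would be required here.

first zero-pivot column = 1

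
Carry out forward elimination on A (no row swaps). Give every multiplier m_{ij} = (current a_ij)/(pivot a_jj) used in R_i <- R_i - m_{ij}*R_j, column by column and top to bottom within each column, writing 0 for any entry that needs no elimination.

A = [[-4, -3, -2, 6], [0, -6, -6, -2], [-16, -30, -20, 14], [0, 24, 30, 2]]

multipliers: 0, 4, 0, 3, -4, 1

Forward elimination:
R2: entry in column 1 is already 0 -> m_{21} = 0 (no row operation needed)
R3 <- R3 - (4)*R1:  [   0  -18  -12  -10 ]
R4: entry in column 1 is already 0 -> m_{41} = 0 (no row operation needed)
R3 <- R3 - (3)*R2:  [  0   0   6  -4 ]
R4 <- R4 - (-4)*R2:  [  0   0   6  -6 ]
R4 <- R4 - (1)*R3:  [  0   0   0  -2 ]
Multipliers (in order of application): m_{21} = 0, m_{31} = 4, m_{41} = 0, m_{32} = 3, m_{42} = -4, m_{43} = 1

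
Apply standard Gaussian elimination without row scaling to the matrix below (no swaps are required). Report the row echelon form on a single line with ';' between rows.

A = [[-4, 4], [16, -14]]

Forward elimination:
R2 <- R2 - (-4)*R1:  [ 0  2 ]
Row echelon form:
[ -4  4 ]
[  0  2 ]

REF = [-4 4; 0 2]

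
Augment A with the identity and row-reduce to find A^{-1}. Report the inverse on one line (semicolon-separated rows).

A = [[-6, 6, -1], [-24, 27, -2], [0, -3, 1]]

Gauss-Jordan on [A | I]:
R1 <- (1/-6)*R1:  [    1    -1   1/6  |  -1/6     0     0 ]
R2 <- R2 - (-24)*R1:  [  0   3   2  |  -4   1   0 ]
R2 <- (1/3)*R2:  [    0     1   2/3  |  -4/3   1/3     0 ]
R1 <- R1 - (-1)*R2:  [    1     0   5/6  |  -3/2   1/3     0 ]
R3 <- R3 - (-3)*R2:  [  0   0   3  |  -4   1   1 ]
R3 <- (1/3)*R3:  [    0     0     1  |  -4/3   1/3   1/3 ]
R1 <- R1 - (5/6)*R3:  [     1      0      0  |  -7/18   1/18  -5/18 ]
R2 <- R2 - (2/3)*R3:  [    0     1     0  |  -4/9   1/9  -2/9 ]
Right block of [I | A^{-1}] is the inverse:
[ -7/18  1/18  -5/18 ]
[  -4/9   1/9   -2/9 ]
[  -4/3   1/3    1/3 ]

inverse = [-7/18 1/18 -5/18; -4/9 1/9 -2/9; -4/3 1/3 1/3]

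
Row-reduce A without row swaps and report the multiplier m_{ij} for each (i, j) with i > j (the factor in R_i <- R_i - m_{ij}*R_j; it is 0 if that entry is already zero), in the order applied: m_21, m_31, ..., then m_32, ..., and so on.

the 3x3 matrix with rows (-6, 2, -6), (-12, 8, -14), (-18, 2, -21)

multipliers: 2, 3, -1

Forward elimination:
R2 <- R2 - (2)*R1:  [  0   4  -2 ]
R3 <- R3 - (3)*R1:  [  0  -4  -3 ]
R3 <- R3 - (-1)*R2:  [  0   0  -5 ]
Multipliers (in order of application): m_{21} = 2, m_{31} = 3, m_{32} = -1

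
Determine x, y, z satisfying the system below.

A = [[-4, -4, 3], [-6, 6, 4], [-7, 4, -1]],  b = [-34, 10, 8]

Forward elimination on [A|b]:
R2 <- R2 - (3/2)*R1:  [    0    12  -1/2    61 ]
R3 <- R3 - (7/4)*R1:  [     0     11  -25/4  135/2 ]
R3 <- R3 - (11/12)*R2:  [       0        0  -139/24   139/12 ]
Row echelon form:
[ -4  -4        3  |     -34 ]
[  0  12     -1/2  |      61 ]
[  0   0  -139/24  |  139/12 ]
Back-substitution:
z = (139/12) / (-139/24) = -2
y = (61 - (-1/2)*(-2)) / 12 = 5
x = (-34 - (-4)*(5) - (3)*(-2)) / -4 = 2

(2, 5, -2)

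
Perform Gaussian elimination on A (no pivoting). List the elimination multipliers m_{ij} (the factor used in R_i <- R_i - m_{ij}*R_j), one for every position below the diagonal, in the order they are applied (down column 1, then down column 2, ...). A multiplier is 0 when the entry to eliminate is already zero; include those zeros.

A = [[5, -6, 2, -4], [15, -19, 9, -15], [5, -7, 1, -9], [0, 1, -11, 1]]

multipliers: 3, 1, 0, 1, -1, 2

Forward elimination:
R2 <- R2 - (3)*R1:  [  0  -1   3  -3 ]
R3 <- R3 - (1)*R1:  [  0  -1  -1  -5 ]
R4: entry in column 1 is already 0 -> m_{41} = 0 (no row operation needed)
R3 <- R3 - (1)*R2:  [  0   0  -4  -2 ]
R4 <- R4 - (-1)*R2:  [  0   0  -8  -2 ]
R4 <- R4 - (2)*R3:  [ 0  0  0  2 ]
Multipliers (in order of application): m_{21} = 3, m_{31} = 1, m_{41} = 0, m_{32} = 1, m_{42} = -1, m_{43} = 2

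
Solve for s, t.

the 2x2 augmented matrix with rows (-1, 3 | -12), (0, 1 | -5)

Forward elimination on [A|b]:
Row echelon form:
[ -1  3  |  -12 ]
[  0  1  |   -5 ]
Back-substitution:
t = (-5) / 1 = -5
s = (-12 - (3)*(-5)) / -1 = -3

(-3, -5)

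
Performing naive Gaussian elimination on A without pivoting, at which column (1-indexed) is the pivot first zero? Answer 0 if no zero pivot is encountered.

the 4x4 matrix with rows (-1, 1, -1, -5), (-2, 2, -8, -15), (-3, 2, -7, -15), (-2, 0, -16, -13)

first zero-pivot column = 2

Naive forward elimination:
R2 <- R2 - (2)*R1:  [  0   0  -6  -5 ]
R3 <- R3 - (3)*R1:  [  0  -1  -4   0 ]
R4 <- R4 - (2)*R1:  [   0   -2  -14   -3 ]
Matrix at this point:
[ -1   1   -1  -5 ]
[  0   0   -6  -5 ]
[  0  -1   -4   0 ]
[  0  -2  -14  -3 ]
Pivot entry (2,2) is zero but row 3 has -1 in column 2 -> naive elimination stops; a row interchange (e.g. R2 <-> R3) would be required here.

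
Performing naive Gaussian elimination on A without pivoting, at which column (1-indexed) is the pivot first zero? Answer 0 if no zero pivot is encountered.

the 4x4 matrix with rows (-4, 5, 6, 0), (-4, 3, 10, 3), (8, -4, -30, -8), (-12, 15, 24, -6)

first zero-pivot column = 0

Naive forward elimination:
R2 <- R2 - (1)*R1:  [  0  -2   4   3 ]
R3 <- R3 - (-2)*R1:  [   0    6  -18   -8 ]
R4 <- R4 - (3)*R1:  [  0   0   6  -6 ]
R3 <- R3 - (-3)*R2:  [  0   0  -6   1 ]
R4 <- R4 - (-1)*R3:  [  0   0   0  -5 ]
All pivots nonzero; naive elimination completes without hitting a zero pivot.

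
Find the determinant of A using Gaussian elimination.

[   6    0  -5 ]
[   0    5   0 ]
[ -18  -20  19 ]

Forward elimination:
R3 <- R3 - (-3)*R1:  [   0  -20    4 ]
R3 <- R3 - (-4)*R2:  [ 0  0  4 ]
Upper-triangular form:
[ 6  0  -5 ]
[ 0  5   0 ]
[ 0  0   4 ]
det(A) = (-1)^0 * (6) * (5) * (4) = 120  (0 row swaps -> sign +1)

det(A) = 120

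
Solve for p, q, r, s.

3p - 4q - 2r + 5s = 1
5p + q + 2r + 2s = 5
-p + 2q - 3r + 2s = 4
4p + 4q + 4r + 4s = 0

Forward elimination on [A|b]:
R2 <- R2 - (5/3)*R1:  [     0   23/3   16/3  -19/3   10/3 ]
R3 <- R3 - (-1/3)*R1:  [     0    2/3  -11/3   11/3   13/3 ]
R4 <- R4 - (4/3)*R1:  [    0  28/3  20/3  -8/3  -4/3 ]
R3 <- R3 - (2/23)*R2:  [      0       0  -95/23   97/23   93/23 ]
R4 <- R4 - (28/23)*R2:  [       0        0     4/23   116/23  -124/23 ]
R4 <- R4 - (-4/95)*R3:  [       0        0        0   496/95  -496/95 ]
Row echelon form:
[ 3    -4      -2       5  |        1 ]
[ 0  23/3    16/3   -19/3  |     10/3 ]
[ 0     0  -95/23   97/23  |    93/23 ]
[ 0     0       0  496/95  |  -496/95 ]
Back-substitution:
s = (-496/95) / (496/95) = -1
r = (93/23 - (97/23)*(-1)) / (-95/23) = -2
q = (10/3 - (16/3)*(-2) - (-19/3)*(-1)) / (23/3) = 1
p = (1 - (-4)*(1) - (-2)*(-2) - (5)*(-1)) / 3 = 2

(2, 1, -2, -1)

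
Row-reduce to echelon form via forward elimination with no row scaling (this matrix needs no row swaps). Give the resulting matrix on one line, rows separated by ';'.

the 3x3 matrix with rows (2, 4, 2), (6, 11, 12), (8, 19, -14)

Forward elimination:
R2 <- R2 - (3)*R1:  [  0  -1   6 ]
R3 <- R3 - (4)*R1:  [   0    3  -22 ]
R3 <- R3 - (-3)*R2:  [  0   0  -4 ]
Row echelon form:
[ 2   4   2 ]
[ 0  -1   6 ]
[ 0   0  -4 ]

REF = [2 4 2; 0 -1 6; 0 0 -4]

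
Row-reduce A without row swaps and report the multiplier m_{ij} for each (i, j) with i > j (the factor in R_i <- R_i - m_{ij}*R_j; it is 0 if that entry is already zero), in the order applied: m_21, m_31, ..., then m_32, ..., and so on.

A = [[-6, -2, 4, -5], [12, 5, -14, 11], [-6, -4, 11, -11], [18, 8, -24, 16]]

Forward elimination:
R2 <- R2 - (-2)*R1:  [  0   1  -6   1 ]
R3 <- R3 - (1)*R1:  [  0  -2   7  -6 ]
R4 <- R4 - (-3)*R1:  [   0    2  -12    1 ]
R3 <- R3 - (-2)*R2:  [  0   0  -5  -4 ]
R4 <- R4 - (2)*R2:  [  0   0   0  -1 ]
R4: entry in column 3 is already 0 -> m_{43} = 0 (no row operation needed)
Multipliers (in order of application): m_{21} = -2, m_{31} = 1, m_{41} = -3, m_{32} = -2, m_{42} = 2, m_{43} = 0

multipliers: -2, 1, -3, -2, 2, 0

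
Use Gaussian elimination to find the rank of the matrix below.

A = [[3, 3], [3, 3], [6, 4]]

rank(A) = 2

Row reduction:
R2 <- R2 - (1)*R1:  [ 0  0 ]
R3 <- R3 - (2)*R1:  [  0  -2 ]
R2 <-> R3   (pivot in column 2 was zero)
[ 3   3 ]
[ 0  -2 ]
[ 0   0 ]
Row echelon form:
[ 3   3 ]
[ 0  -2 ]
[ 0   0 ]
Nonzero rows / pivot columns: 2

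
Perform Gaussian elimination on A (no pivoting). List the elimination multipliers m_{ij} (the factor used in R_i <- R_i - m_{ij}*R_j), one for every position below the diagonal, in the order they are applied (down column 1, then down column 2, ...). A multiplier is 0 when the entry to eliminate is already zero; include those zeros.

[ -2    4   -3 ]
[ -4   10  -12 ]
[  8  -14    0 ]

Forward elimination:
R2 <- R2 - (2)*R1:  [  0   2  -6 ]
R3 <- R3 - (-4)*R1:  [   0    2  -12 ]
R3 <- R3 - (1)*R2:  [  0   0  -6 ]
Multipliers (in order of application): m_{21} = 2, m_{31} = -4, m_{32} = 1

multipliers: 2, -4, 1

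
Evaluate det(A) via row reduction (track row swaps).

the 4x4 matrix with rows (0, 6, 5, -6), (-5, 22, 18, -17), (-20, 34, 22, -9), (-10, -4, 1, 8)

Forward elimination:
R1 <-> R2   (pivot in column 1 was zero)
[  -5  22  18  -17 ]
[   0   6   5   -6 ]
[ -20  34  22   -9 ]
[ -10  -4   1    8 ]
R3 <- R3 - (4)*R1:  [   0  -54  -50   59 ]
R4 <- R4 - (2)*R1:  [   0  -48  -35   42 ]
R3 <- R3 - (-9)*R2:  [  0   0  -5   5 ]
R4 <- R4 - (-8)*R2:  [  0   0   5  -6 ]
R4 <- R4 - (-1)*R3:  [  0   0   0  -1 ]
Upper-triangular form:
[ -5  22  18  -17 ]
[  0   6   5   -6 ]
[  0   0  -5    5 ]
[  0   0   0   -1 ]
det(A) = (-1)^1 * (-5) * (6) * (-5) * (-1) = 150  (1 row swap -> sign -1)

det(A) = 150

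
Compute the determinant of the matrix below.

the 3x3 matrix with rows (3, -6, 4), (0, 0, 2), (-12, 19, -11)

det(A) = 30

Forward elimination:
R3 <- R3 - (-4)*R1:  [  0  -5   5 ]
R2 <-> R3   (pivot in column 2 was zero)
[ 3  -6  4 ]
[ 0  -5  5 ]
[ 0   0  2 ]
Upper-triangular form:
[ 3  -6  4 ]
[ 0  -5  5 ]
[ 0   0  2 ]
det(A) = (-1)^1 * (3) * (-5) * (2) = 30  (1 row swap -> sign -1)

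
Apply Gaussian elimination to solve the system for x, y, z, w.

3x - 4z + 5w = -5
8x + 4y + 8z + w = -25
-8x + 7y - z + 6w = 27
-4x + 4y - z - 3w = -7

Forward elimination on [A|b]:
R2 <- R2 - (8/3)*R1:  [     0      4   56/3  -37/3  -35/3 ]
R3 <- R3 - (-8/3)*R1:  [     0      7  -35/3   58/3   41/3 ]
R4 <- R4 - (-4/3)*R1:  [     0      4  -19/3   11/3  -41/3 ]
R3 <- R3 - (7/4)*R2:  [      0       0  -133/3  491/12  409/12 ]
R4 <- R4 - (1)*R2:  [   0    0  -25   16   -2 ]
R4 <- R4 - (75/133)*R3:  [          0           0           0   -3763/532  -11289/532 ]
Row echelon form:
[ 3  0      -4          5  |          -5 ]
[ 0  4    56/3      -37/3  |       -35/3 ]
[ 0  0  -133/3     491/12  |      409/12 ]
[ 0  0       0  -3763/532  |  -11289/532 ]
Back-substitution:
w = (-11289/532) / (-3763/532) = 3
z = (409/12 - (491/12)*(3)) / (-133/3) = 2
y = (-35/3 - (56/3)*(2) - (-37/3)*(3)) / 4 = -3
x = (-5 - (-4)*(2) - (5)*(3)) / 3 = -4

(-4, -3, 2, 3)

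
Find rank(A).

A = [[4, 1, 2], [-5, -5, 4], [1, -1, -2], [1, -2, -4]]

rank(A) = 3

Row reduction:
R2 <- R2 - (-5/4)*R1:  [     0  -15/4   13/2 ]
R3 <- R3 - (1/4)*R1:  [    0  -5/4  -5/2 ]
R4 <- R4 - (1/4)*R1:  [    0  -9/4  -9/2 ]
R3 <- R3 - (1/3)*R2:  [     0      0  -14/3 ]
R4 <- R4 - (3/5)*R2:  [     0      0  -42/5 ]
R4 <- R4 - (9/5)*R3:  [ 0  0  0 ]
Row echelon form:
[ 4      1      2 ]
[ 0  -15/4   13/2 ]
[ 0      0  -14/3 ]
[ 0      0      0 ]
Nonzero rows / pivot columns: 3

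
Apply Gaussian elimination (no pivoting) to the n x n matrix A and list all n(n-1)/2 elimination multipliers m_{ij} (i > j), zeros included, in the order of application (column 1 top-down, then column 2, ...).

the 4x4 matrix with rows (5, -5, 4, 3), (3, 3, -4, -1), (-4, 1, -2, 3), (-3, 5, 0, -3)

multipliers: 3/5, -4/5, -3/5, -1/2, 1/3, -34/15

Forward elimination:
R2 <- R2 - (3/5)*R1:  [     0      6  -32/5  -14/5 ]
R3 <- R3 - (-4/5)*R1:  [    0    -3   6/5  27/5 ]
R4 <- R4 - (-3/5)*R1:  [    0     2  12/5  -6/5 ]
R3 <- R3 - (-1/2)*R2:  [  0   0  -2   4 ]
R4 <- R4 - (1/3)*R2:  [     0      0  68/15  -4/15 ]
R4 <- R4 - (-34/15)*R3:  [    0     0     0  44/5 ]
Multipliers (in order of application): m_{21} = 3/5, m_{31} = -4/5, m_{41} = -3/5, m_{32} = -1/2, m_{42} = 1/3, m_{43} = -34/15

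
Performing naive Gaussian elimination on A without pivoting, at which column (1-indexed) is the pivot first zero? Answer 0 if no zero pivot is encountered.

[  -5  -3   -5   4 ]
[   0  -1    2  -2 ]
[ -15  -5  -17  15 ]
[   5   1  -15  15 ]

Naive forward elimination:
R3 <- R3 - (3)*R1:  [  0   4  -2   3 ]
R4 <- R4 - (-1)*R1:  [   0   -2  -20   19 ]
R3 <- R3 - (-4)*R2:  [  0   0   6  -5 ]
R4 <- R4 - (2)*R2:  [   0    0  -24   23 ]
R4 <- R4 - (-4)*R3:  [ 0  0  0  3 ]
All pivots nonzero; naive elimination completes without hitting a zero pivot.

first zero-pivot column = 0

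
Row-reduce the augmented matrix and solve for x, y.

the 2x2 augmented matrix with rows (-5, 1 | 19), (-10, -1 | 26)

Forward elimination on [A|b]:
R2 <- R2 - (2)*R1:  [   0   -3  -12 ]
Row echelon form:
[ -5   1  |   19 ]
[  0  -3  |  -12 ]
Back-substitution:
y = (-12) / -3 = 4
x = (19 - (1)*(4)) / -5 = -3

(-3, 4)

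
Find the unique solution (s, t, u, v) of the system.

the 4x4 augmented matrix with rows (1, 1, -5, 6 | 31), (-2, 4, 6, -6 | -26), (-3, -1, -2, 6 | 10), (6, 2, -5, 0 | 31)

(2, 2, -3, 2)

Forward elimination on [A|b]:
R2 <- R2 - (-2)*R1:  [  0   6  -4   6  36 ]
R3 <- R3 - (-3)*R1:  [   0    2  -17   24  103 ]
R4 <- R4 - (6)*R1:  [    0    -4    25   -36  -155 ]
R3 <- R3 - (1/3)*R2:  [     0      0  -47/3     22     91 ]
R4 <- R4 - (-2/3)*R2:  [    0     0  67/3   -32  -131 ]
R4 <- R4 - (-67/47)*R3:  [      0       0       0  -30/47  -60/47 ]
Row echelon form:
[ 1  1     -5       6  |      31 ]
[ 0  6     -4       6  |      36 ]
[ 0  0  -47/3      22  |      91 ]
[ 0  0      0  -30/47  |  -60/47 ]
Back-substitution:
v = (-60/47) / (-30/47) = 2
u = (91 - (22)*(2)) / (-47/3) = -3
t = (36 - (-4)*(-3) - (6)*(2)) / 6 = 2
s = (31 - (1)*(2) - (-5)*(-3) - (6)*(2)) / 1 = 2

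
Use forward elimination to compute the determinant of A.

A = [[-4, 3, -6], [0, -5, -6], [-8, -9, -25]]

Forward elimination:
R3 <- R3 - (2)*R1:  [   0  -15  -13 ]
R3 <- R3 - (3)*R2:  [ 0  0  5 ]
Upper-triangular form:
[ -4   3  -6 ]
[  0  -5  -6 ]
[  0   0   5 ]
det(A) = (-1)^0 * (-4) * (-5) * (5) = 100  (0 row swaps -> sign +1)

det(A) = 100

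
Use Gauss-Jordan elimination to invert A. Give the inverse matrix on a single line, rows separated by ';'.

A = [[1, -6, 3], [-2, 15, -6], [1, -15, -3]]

Gauss-Jordan on [A | I]:
R2 <- R2 - (-2)*R1:  [ 0  3  0  |  2  1  0 ]
R3 <- R3 - (1)*R1:  [  0  -9  -6  |  -1   0   1 ]
R2 <- (1/3)*R2:  [   0    1    0  |  2/3  1/3    0 ]
R1 <- R1 - (-6)*R2:  [ 1  0  3  |  5  2  0 ]
R3 <- R3 - (-9)*R2:  [  0   0  -6  |   5   3   1 ]
R3 <- (1/-6)*R3:  [    0     0     1  |  -5/6  -1/2  -1/6 ]
R1 <- R1 - (3)*R3:  [    1     0     0  |  15/2   7/2   1/2 ]
Right block of [I | A^{-1}] is the inverse:
[ 15/2   7/2   1/2 ]
[  2/3   1/3     0 ]
[ -5/6  -1/2  -1/6 ]

inverse = [15/2 7/2 1/2; 2/3 1/3 0; -5/6 -1/2 -1/6]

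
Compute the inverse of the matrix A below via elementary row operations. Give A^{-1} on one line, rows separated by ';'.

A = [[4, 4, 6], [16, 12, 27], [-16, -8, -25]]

inverse = [21/20 -13/20 -9/20; 2/5 1/20 3/20; -4/5 2/5 1/5]

Gauss-Jordan on [A | I]:
R1 <- (1/4)*R1:  [   1    1  3/2  |  1/4    0    0 ]
R2 <- R2 - (16)*R1:  [  0  -4   3  |  -4   1   0 ]
R3 <- R3 - (-16)*R1:  [  0   8  -1  |   4   0   1 ]
R2 <- (1/-4)*R2:  [    0     1  -3/4  |     1  -1/4     0 ]
R1 <- R1 - (1)*R2:  [    1     0   9/4  |  -3/4   1/4     0 ]
R3 <- R3 - (8)*R2:  [  0   0   5  |  -4   2   1 ]
R3 <- (1/5)*R3:  [    0     0     1  |  -4/5   2/5   1/5 ]
R1 <- R1 - (9/4)*R3:  [      1       0       0  |   21/20  -13/20   -9/20 ]
R2 <- R2 - (-3/4)*R3:  [    0     1     0  |   2/5  1/20  3/20 ]
Right block of [I | A^{-1}] is the inverse:
[ 21/20  -13/20  -9/20 ]
[   2/5    1/20   3/20 ]
[  -4/5     2/5    1/5 ]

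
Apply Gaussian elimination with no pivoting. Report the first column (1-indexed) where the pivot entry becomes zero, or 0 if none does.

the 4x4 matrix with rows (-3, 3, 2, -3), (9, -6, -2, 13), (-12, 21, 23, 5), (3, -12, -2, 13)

first zero-pivot column = 0

Naive forward elimination:
R2 <- R2 - (-3)*R1:  [ 0  3  4  4 ]
R3 <- R3 - (4)*R1:  [  0   9  15  17 ]
R4 <- R4 - (-1)*R1:  [  0  -9   0  10 ]
R3 <- R3 - (3)*R2:  [ 0  0  3  5 ]
R4 <- R4 - (-3)*R2:  [  0   0  12  22 ]
R4 <- R4 - (4)*R3:  [ 0  0  0  2 ]
All pivots nonzero; naive elimination completes without hitting a zero pivot.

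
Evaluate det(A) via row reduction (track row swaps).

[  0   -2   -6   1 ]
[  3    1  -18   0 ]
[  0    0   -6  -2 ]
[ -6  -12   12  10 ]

det(A) = -108

Forward elimination:
R1 <-> R2   (pivot in column 1 was zero)
[  3    1  -18   0 ]
[  0   -2   -6   1 ]
[  0    0   -6  -2 ]
[ -6  -12   12  10 ]
R4 <- R4 - (-2)*R1:  [   0  -10  -24   10 ]
R4 <- R4 - (5)*R2:  [ 0  0  6  5 ]
R4 <- R4 - (-1)*R3:  [ 0  0  0  3 ]
Upper-triangular form:
[ 3   1  -18   0 ]
[ 0  -2   -6   1 ]
[ 0   0   -6  -2 ]
[ 0   0    0   3 ]
det(A) = (-1)^1 * (3) * (-2) * (-6) * (3) = -108  (1 row swap -> sign -1)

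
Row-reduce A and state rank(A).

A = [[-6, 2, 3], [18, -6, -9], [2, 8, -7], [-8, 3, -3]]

rank(A) = 3

Row reduction:
R2 <- R2 - (-3)*R1:  [ 0  0  0 ]
R3 <- R3 - (-1/3)*R1:  [    0  26/3    -6 ]
R4 <- R4 - (4/3)*R1:  [   0  1/3   -7 ]
R2 <-> R3   (pivot in column 2 was zero)
[ -6     2   3 ]
[  0  26/3  -6 ]
[  0     0   0 ]
[  0   1/3  -7 ]
R4 <- R4 - (1/26)*R2:  [      0       0  -88/13 ]
R3 <-> R4   (pivot in column 3 was zero)
[ -6     2       3 ]
[  0  26/3      -6 ]
[  0     0  -88/13 ]
[  0     0       0 ]
Row echelon form:
[ -6     2       3 ]
[  0  26/3      -6 ]
[  0     0  -88/13 ]
[  0     0       0 ]
Nonzero rows / pivot columns: 3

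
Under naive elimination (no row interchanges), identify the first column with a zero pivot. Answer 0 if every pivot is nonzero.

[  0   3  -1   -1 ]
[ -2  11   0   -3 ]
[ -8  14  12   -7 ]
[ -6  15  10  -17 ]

first zero-pivot column = 1

Naive forward elimination:
Pivot entry (1,1) is zero but row 2 has -2 in column 1 -> naive elimination stops; a row interchange (e.g. R1 <-> R2) would be required here.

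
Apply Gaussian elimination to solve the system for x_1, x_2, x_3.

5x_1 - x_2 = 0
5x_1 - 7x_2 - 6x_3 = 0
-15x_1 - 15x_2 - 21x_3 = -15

(-1, -5, 5)

Forward elimination on [A|b]:
R2 <- R2 - (1)*R1:  [  0  -6  -6   0 ]
R3 <- R3 - (-3)*R1:  [   0  -18  -21  -15 ]
R3 <- R3 - (3)*R2:  [   0    0   -3  -15 ]
Row echelon form:
[ 5  -1   0  |    0 ]
[ 0  -6  -6  |    0 ]
[ 0   0  -3  |  -15 ]
Back-substitution:
x_3 = (-15) / -3 = 5
x_2 = (0 - (-6)*(5)) / -6 = -5
x_1 = (0 - (-1)*(-5)) / 5 = -1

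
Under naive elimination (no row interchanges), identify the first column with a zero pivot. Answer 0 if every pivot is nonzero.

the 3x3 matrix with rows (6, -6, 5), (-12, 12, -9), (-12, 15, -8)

first zero-pivot column = 2

Naive forward elimination:
R2 <- R2 - (-2)*R1:  [ 0  0  1 ]
R3 <- R3 - (-2)*R1:  [ 0  3  2 ]
Matrix at this point:
[ 6  -6  5 ]
[ 0   0  1 ]
[ 0   3  2 ]
Pivot entry (2,2) is zero but row 3 has 3 in column 2 -> naive elimination stops; a row interchange (e.g. R2 <-> R3) would be required here.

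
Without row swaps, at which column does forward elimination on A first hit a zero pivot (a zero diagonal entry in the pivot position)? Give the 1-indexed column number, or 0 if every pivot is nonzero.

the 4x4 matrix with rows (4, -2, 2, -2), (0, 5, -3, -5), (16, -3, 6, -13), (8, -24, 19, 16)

Naive forward elimination:
R3 <- R3 - (4)*R1:  [  0   5  -2  -5 ]
R4 <- R4 - (2)*R1:  [   0  -20   15   20 ]
R3 <- R3 - (1)*R2:  [ 0  0  1  0 ]
R4 <- R4 - (-4)*R2:  [ 0  0  3  0 ]
R4 <- R4 - (3)*R3:  [ 0  0  0  0 ]
Matrix at this point:
[ 4  -2   2  -2 ]
[ 0   5  -3  -5 ]
[ 0   0   1   0 ]
[ 0   0   0   0 ]
Pivot entry (4,4) in the last row is zero and there are no rows below to swap with -> zero pivot in column 4 (A is singular).

first zero-pivot column = 4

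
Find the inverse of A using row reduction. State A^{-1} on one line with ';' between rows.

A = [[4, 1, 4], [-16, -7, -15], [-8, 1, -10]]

Gauss-Jordan on [A | I]:
R1 <- (1/4)*R1:  [   1  1/4    1  |  1/4    0    0 ]
R2 <- R2 - (-16)*R1:  [  0  -3   1  |   4   1   0 ]
R3 <- R3 - (-8)*R1:  [  0   3  -2  |   2   0   1 ]
R2 <- (1/-3)*R2:  [    0     1  -1/3  |  -4/3  -1/3     0 ]
R1 <- R1 - (1/4)*R2:  [     1      0  13/12  |   7/12   1/12      0 ]
R3 <- R3 - (3)*R2:  [  0   0  -1  |   6   1   1 ]
R3 <- (1/-1)*R3:  [  0   0   1  |  -6  -1  -1 ]
R1 <- R1 - (13/12)*R3:  [     1      0      0  |  85/12    7/6  13/12 ]
R2 <- R2 - (-1/3)*R3:  [     0      1      0  |  -10/3   -2/3   -1/3 ]
Right block of [I | A^{-1}] is the inverse:
[ 85/12   7/6  13/12 ]
[ -10/3  -2/3   -1/3 ]
[    -6    -1     -1 ]

inverse = [85/12 7/6 13/12; -10/3 -2/3 -1/3; -6 -1 -1]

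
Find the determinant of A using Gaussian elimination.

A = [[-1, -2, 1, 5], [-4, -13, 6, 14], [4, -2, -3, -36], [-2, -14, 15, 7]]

Forward elimination:
R2 <- R2 - (4)*R1:  [  0  -5   2  -6 ]
R3 <- R3 - (-4)*R1:  [   0  -10    1  -16 ]
R4 <- R4 - (2)*R1:  [   0  -10   13   -3 ]
R3 <- R3 - (2)*R2:  [  0   0  -3  -4 ]
R4 <- R4 - (2)*R2:  [ 0  0  9  9 ]
R4 <- R4 - (-3)*R3:  [  0   0   0  -3 ]
Upper-triangular form:
[ -1  -2   1   5 ]
[  0  -5   2  -6 ]
[  0   0  -3  -4 ]
[  0   0   0  -3 ]
det(A) = (-1)^0 * (-1) * (-5) * (-3) * (-3) = 45  (0 row swaps -> sign +1)

det(A) = 45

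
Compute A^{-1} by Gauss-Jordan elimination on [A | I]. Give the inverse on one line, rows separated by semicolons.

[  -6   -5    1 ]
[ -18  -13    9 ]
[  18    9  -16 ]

Gauss-Jordan on [A | I]:
R1 <- (1/-6)*R1:  [    1   5/6  -1/6  |  -1/6     0     0 ]
R2 <- R2 - (-18)*R1:  [  0   2   6  |  -3   1   0 ]
R3 <- R3 - (18)*R1:  [   0   -6  -13  |    3    0    1 ]
R2 <- (1/2)*R2:  [    0     1     3  |  -3/2   1/2     0 ]
R1 <- R1 - (5/6)*R2:  [     1      0   -8/3  |  13/12  -5/12      0 ]
R3 <- R3 - (-6)*R2:  [  0   0   5  |  -6   3   1 ]
R3 <- (1/5)*R3:  [    0     0     1  |  -6/5   3/5   1/5 ]
R1 <- R1 - (-8/3)*R3:  [       1        0        0  |  -127/60    71/60     8/15 ]
R2 <- R2 - (3)*R3:  [      0       1       0  |   21/10  -13/10    -3/5 ]
Right block of [I | A^{-1}] is the inverse:
[ -127/60   71/60  8/15 ]
[   21/10  -13/10  -3/5 ]
[    -6/5     3/5   1/5 ]

inverse = [-127/60 71/60 8/15; 21/10 -13/10 -3/5; -6/5 3/5 1/5]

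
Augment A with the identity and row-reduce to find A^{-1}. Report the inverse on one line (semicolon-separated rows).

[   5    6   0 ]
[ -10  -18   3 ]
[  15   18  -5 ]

inverse = [6/25 1/5 3/25; -1/30 -1/6 -1/10; 3/5 0 -1/5]

Gauss-Jordan on [A | I]:
R1 <- (1/5)*R1:  [   1  6/5    0  |  1/5    0    0 ]
R2 <- R2 - (-10)*R1:  [  0  -6   3  |   2   1   0 ]
R3 <- R3 - (15)*R1:  [  0   0  -5  |  -3   0   1 ]
R2 <- (1/-6)*R2:  [    0     1  -1/2  |  -1/3  -1/6     0 ]
R1 <- R1 - (6/5)*R2:  [   1    0  3/5  |  3/5  1/5    0 ]
R3 <- (1/-5)*R3:  [    0     0     1  |   3/5     0  -1/5 ]
R1 <- R1 - (3/5)*R3:  [    1     0     0  |  6/25   1/5  3/25 ]
R2 <- R2 - (-1/2)*R3:  [     0      1      0  |  -1/30   -1/6  -1/10 ]
Right block of [I | A^{-1}] is the inverse:
[  6/25   1/5   3/25 ]
[ -1/30  -1/6  -1/10 ]
[   3/5     0   -1/5 ]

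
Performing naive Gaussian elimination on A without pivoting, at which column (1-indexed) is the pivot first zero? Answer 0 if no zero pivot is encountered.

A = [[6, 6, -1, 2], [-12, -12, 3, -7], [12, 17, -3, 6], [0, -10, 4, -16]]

Naive forward elimination:
R2 <- R2 - (-2)*R1:  [  0   0   1  -3 ]
R3 <- R3 - (2)*R1:  [  0   5  -1   2 ]
Matrix at this point:
[ 6    6  -1    2 ]
[ 0    0   1   -3 ]
[ 0    5  -1    2 ]
[ 0  -10   4  -16 ]
Pivot entry (2,2) is zero but row 3 has 5 in column 2 -> naive elimination stops; a row interchange (e.g. R2 <-> R3) would be required here.

first zero-pivot column = 2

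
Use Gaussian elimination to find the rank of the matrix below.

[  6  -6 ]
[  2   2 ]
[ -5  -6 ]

rank(A) = 2

Row reduction:
R2 <- R2 - (1/3)*R1:  [ 0  4 ]
R3 <- R3 - (-5/6)*R1:  [   0  -11 ]
R3 <- R3 - (-11/4)*R2:  [ 0  0 ]
Row echelon form:
[ 6  -6 ]
[ 0   4 ]
[ 0   0 ]
Nonzero rows / pivot columns: 2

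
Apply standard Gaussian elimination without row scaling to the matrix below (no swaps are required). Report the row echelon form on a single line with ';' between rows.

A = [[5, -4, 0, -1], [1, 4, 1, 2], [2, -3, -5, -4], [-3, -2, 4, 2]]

Forward elimination:
R2 <- R2 - (1/5)*R1:  [    0  24/5     1  11/5 ]
R3 <- R3 - (2/5)*R1:  [     0   -7/5     -5  -18/5 ]
R4 <- R4 - (-3/5)*R1:  [     0  -22/5      4    7/5 ]
R3 <- R3 - (-7/24)*R2:  [       0        0  -113/24   -71/24 ]
R4 <- R4 - (-11/12)*R2:  [     0      0  59/12  41/12 ]
R4 <- R4 - (-118/113)*R3:  [      0       0       0  37/113 ]
Row echelon form:
[ 5    -4        0      -1 ]
[ 0  24/5        1    11/5 ]
[ 0     0  -113/24  -71/24 ]
[ 0     0        0  37/113 ]

REF = [5 -4 0 -1; 0 24/5 1 11/5; 0 0 -113/24 -71/24; 0 0 0 37/113]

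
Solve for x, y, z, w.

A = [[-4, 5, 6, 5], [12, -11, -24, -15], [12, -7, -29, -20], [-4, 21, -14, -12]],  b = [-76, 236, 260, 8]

(3, -4, -4, -4)

Forward elimination on [A|b]:
R2 <- R2 - (-3)*R1:  [  0   4  -6   0   8 ]
R3 <- R3 - (-3)*R1:  [   0    8  -11   -5   32 ]
R4 <- R4 - (1)*R1:  [   0   16  -20  -17   84 ]
R3 <- R3 - (2)*R2:  [  0   0   1  -5  16 ]
R4 <- R4 - (4)*R2:  [   0    0    4  -17   52 ]
R4 <- R4 - (4)*R3:  [   0    0    0    3  -12 ]
Row echelon form:
[ -4  5   6   5  |  -76 ]
[  0  4  -6   0  |    8 ]
[  0  0   1  -5  |   16 ]
[  0  0   0   3  |  -12 ]
Back-substitution:
w = (-12) / 3 = -4
z = (16 - (-5)*(-4)) / 1 = -4
y = (8 - (-6)*(-4)) / 4 = -4
x = (-76 - (5)*(-4) - (6)*(-4) - (5)*(-4)) / -4 = 3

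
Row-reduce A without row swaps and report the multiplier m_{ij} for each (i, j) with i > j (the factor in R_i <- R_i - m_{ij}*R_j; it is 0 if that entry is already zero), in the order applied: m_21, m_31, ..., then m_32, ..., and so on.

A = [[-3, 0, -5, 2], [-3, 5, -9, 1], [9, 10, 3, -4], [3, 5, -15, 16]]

multipliers: 1, -3, -1, 2, 1, 4

Forward elimination:
R2 <- R2 - (1)*R1:  [  0   5  -4  -1 ]
R3 <- R3 - (-3)*R1:  [   0   10  -12    2 ]
R4 <- R4 - (-1)*R1:  [   0    5  -20   18 ]
R3 <- R3 - (2)*R2:  [  0   0  -4   4 ]
R4 <- R4 - (1)*R2:  [   0    0  -16   19 ]
R4 <- R4 - (4)*R3:  [ 0  0  0  3 ]
Multipliers (in order of application): m_{21} = 1, m_{31} = -3, m_{41} = -1, m_{32} = 2, m_{42} = 1, m_{43} = 4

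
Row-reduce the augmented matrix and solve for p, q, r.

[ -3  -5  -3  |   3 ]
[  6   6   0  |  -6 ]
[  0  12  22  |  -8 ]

Forward elimination on [A|b]:
R2 <- R2 - (-2)*R1:  [  0  -4  -6   0 ]
R3 <- R3 - (-3)*R2:  [  0   0   4  -8 ]
Row echelon form:
[ -3  -5  -3  |   3 ]
[  0  -4  -6  |   0 ]
[  0   0   4  |  -8 ]
Back-substitution:
r = (-8) / 4 = -2
q = (0 - (-6)*(-2)) / -4 = 3
p = (3 - (-5)*(3) - (-3)*(-2)) / -3 = -4

(-4, 3, -2)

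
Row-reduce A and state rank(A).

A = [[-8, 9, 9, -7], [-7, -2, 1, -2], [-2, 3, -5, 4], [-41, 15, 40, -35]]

Row reduction:
R2 <- R2 - (7/8)*R1:  [     0  -79/8  -55/8   33/8 ]
R3 <- R3 - (1/4)*R1:  [     0    3/4  -29/4   23/4 ]
R4 <- R4 - (41/8)*R1:  [      0  -249/8   -49/8     7/8 ]
R3 <- R3 - (-6/79)*R2:  [       0        0  -614/79   479/79 ]
R4 <- R4 - (249/79)*R2:  [       0        0  1228/79  -958/79 ]
R4 <- R4 - (-2)*R3:  [ 0  0  0  0 ]
Row echelon form:
[ -8      9        9      -7 ]
[  0  -79/8    -55/8    33/8 ]
[  0      0  -614/79  479/79 ]
[  0      0        0       0 ]
Nonzero rows / pivot columns: 3

rank(A) = 3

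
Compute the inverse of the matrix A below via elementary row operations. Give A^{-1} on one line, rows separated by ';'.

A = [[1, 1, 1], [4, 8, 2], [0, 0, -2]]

inverse = [2 -1/4 3/4; -1 1/4 -1/4; 0 0 -1/2]

Gauss-Jordan on [A | I]:
R2 <- R2 - (4)*R1:  [  0   4  -2  |  -4   1   0 ]
R2 <- (1/4)*R2:  [    0     1  -1/2  |    -1   1/4     0 ]
R1 <- R1 - (1)*R2:  [    1     0   3/2  |     2  -1/4     0 ]
R3 <- (1/-2)*R3:  [    0     0     1  |     0     0  -1/2 ]
R1 <- R1 - (3/2)*R3:  [    1     0     0  |     2  -1/4   3/4 ]
R2 <- R2 - (-1/2)*R3:  [    0     1     0  |    -1   1/4  -1/4 ]
Right block of [I | A^{-1}] is the inverse:
[  2  -1/4   3/4 ]
[ -1   1/4  -1/4 ]
[  0     0  -1/2 ]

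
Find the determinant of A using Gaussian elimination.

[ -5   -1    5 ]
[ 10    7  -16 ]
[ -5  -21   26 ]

Forward elimination:
R2 <- R2 - (-2)*R1:  [  0   5  -6 ]
R3 <- R3 - (1)*R1:  [   0  -20   21 ]
R3 <- R3 - (-4)*R2:  [  0   0  -3 ]
Upper-triangular form:
[ -5  -1   5 ]
[  0   5  -6 ]
[  0   0  -3 ]
det(A) = (-1)^0 * (-5) * (5) * (-3) = 75  (0 row swaps -> sign +1)

det(A) = 75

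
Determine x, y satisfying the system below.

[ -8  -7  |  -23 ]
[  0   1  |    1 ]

Forward elimination on [A|b]:
Row echelon form:
[ -8  -7  |  -23 ]
[  0   1  |    1 ]
Back-substitution:
y = (1) / 1 = 1
x = (-23 - (-7)*(1)) / -8 = 2

(2, 1)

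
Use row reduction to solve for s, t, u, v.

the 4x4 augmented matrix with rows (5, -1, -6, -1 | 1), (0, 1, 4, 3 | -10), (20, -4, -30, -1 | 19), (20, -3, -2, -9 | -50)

Forward elimination on [A|b]:
R3 <- R3 - (4)*R1:  [  0   0  -6   3  15 ]
R4 <- R4 - (4)*R1:  [   0    1   22   -5  -54 ]
R4 <- R4 - (1)*R2:  [   0    0   18   -8  -44 ]
R4 <- R4 - (-3)*R3:  [ 0  0  0  1  1 ]
Row echelon form:
[ 5  -1  -6  -1  |    1 ]
[ 0   1   4   3  |  -10 ]
[ 0   0  -6   3  |   15 ]
[ 0   0   0   1  |    1 ]
Back-substitution:
v = (1) / 1 = 1
u = (15 - (3)*(1)) / -6 = -2
t = (-10 - (4)*(-2) - (3)*(1)) / 1 = -5
s = (1 - (-1)*(-5) - (-6)*(-2) - (-1)*(1)) / 5 = -3

(-3, -5, -2, 1)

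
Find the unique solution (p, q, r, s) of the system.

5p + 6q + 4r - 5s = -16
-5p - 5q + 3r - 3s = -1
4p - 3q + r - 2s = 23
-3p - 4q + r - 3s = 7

Forward elimination on [A|b]:
R2 <- R2 - (-1)*R1:  [   0    1    7   -8  -17 ]
R3 <- R3 - (4/5)*R1:  [     0  -39/5  -11/5      2  179/5 ]
R4 <- R4 - (-3/5)*R1:  [     0   -2/5   17/5     -6  -13/5 ]
R3 <- R3 - (-39/5)*R2:  [      0       0   262/5  -302/5  -484/5 ]
R4 <- R4 - (-2/5)*R2:  [     0      0   31/5  -46/5  -47/5 ]
R4 <- R4 - (31/262)*R3:  [        0         0         0  -269/131   269/131 ]
Row echelon form:
[ 5  6      4        -5  |      -16 ]
[ 0  1      7        -8  |      -17 ]
[ 0  0  262/5    -302/5  |   -484/5 ]
[ 0  0      0  -269/131  |  269/131 ]
Back-substitution:
s = (269/131) / (-269/131) = -1
r = (-484/5 - (-302/5)*(-1)) / (262/5) = -3
q = (-17 - (7)*(-3) - (-8)*(-1)) / 1 = -4
p = (-16 - (6)*(-4) - (4)*(-3) - (-5)*(-1)) / 5 = 3

(3, -4, -3, -1)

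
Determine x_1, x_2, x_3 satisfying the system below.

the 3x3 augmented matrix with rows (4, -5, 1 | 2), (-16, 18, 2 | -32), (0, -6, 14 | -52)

(-2, -3, -5)

Forward elimination on [A|b]:
R2 <- R2 - (-4)*R1:  [   0   -2    6  -24 ]
R3 <- R3 - (3)*R2:  [  0   0  -4  20 ]
Row echelon form:
[ 4  -5   1  |    2 ]
[ 0  -2   6  |  -24 ]
[ 0   0  -4  |   20 ]
Back-substitution:
x_3 = (20) / -4 = -5
x_2 = (-24 - (6)*(-5)) / -2 = -3
x_1 = (2 - (-5)*(-3) - (1)*(-5)) / 4 = -2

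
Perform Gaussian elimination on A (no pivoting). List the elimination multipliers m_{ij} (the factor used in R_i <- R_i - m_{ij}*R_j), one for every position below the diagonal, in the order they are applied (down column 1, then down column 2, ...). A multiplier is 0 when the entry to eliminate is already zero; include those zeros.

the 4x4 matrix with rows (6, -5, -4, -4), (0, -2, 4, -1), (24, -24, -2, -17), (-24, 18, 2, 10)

multipliers: 0, 4, -4, 2, 1, -3

Forward elimination:
R2: entry in column 1 is already 0 -> m_{21} = 0 (no row operation needed)
R3 <- R3 - (4)*R1:  [  0  -4  14  -1 ]
R4 <- R4 - (-4)*R1:  [   0   -2  -14   -6 ]
R3 <- R3 - (2)*R2:  [ 0  0  6  1 ]
R4 <- R4 - (1)*R2:  [   0    0  -18   -5 ]
R4 <- R4 - (-3)*R3:  [  0   0   0  -2 ]
Multipliers (in order of application): m_{21} = 0, m_{31} = 4, m_{41} = -4, m_{32} = 2, m_{42} = 1, m_{43} = -3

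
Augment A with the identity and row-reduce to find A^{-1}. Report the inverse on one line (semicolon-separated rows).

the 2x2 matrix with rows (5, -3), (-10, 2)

Gauss-Jordan on [A | I]:
R1 <- (1/5)*R1:  [    1  -3/5  |   1/5     0 ]
R2 <- R2 - (-10)*R1:  [  0  -4  |   2   1 ]
R2 <- (1/-4)*R2:  [    0     1  |  -1/2  -1/4 ]
R1 <- R1 - (-3/5)*R2:  [     1      0  |  -1/10  -3/20 ]
Right block of [I | A^{-1}] is the inverse:
[ -1/10  -3/20 ]
[  -1/2   -1/4 ]

inverse = [-1/10 -3/20; -1/2 -1/4]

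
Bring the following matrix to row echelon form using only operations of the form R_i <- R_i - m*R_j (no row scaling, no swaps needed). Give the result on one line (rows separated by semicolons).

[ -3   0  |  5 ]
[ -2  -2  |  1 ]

REF = [-3 0 5; 0 -2 -7/3]

Forward elimination:
R2 <- R2 - (2/3)*R1:  [    0    -2  -7/3 ]
Row echelon form:
[ -3   0  |     5 ]
[  0  -2  |  -7/3 ]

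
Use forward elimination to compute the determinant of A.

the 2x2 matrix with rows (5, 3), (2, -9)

det(A) = -51

Forward elimination:
R2 <- R2 - (2/5)*R1:  [     0  -51/5 ]
Upper-triangular form:
[ 5      3 ]
[ 0  -51/5 ]
det(A) = (-1)^0 * (5) * (-51/5) = -51  (0 row swaps -> sign +1)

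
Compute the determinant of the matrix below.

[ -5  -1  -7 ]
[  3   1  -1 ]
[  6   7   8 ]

det(A) = -150

Forward elimination:
R2 <- R2 - (-3/5)*R1:  [     0    2/5  -26/5 ]
R3 <- R3 - (-6/5)*R1:  [    0  29/5  -2/5 ]
R3 <- R3 - (29/2)*R2:  [  0   0  75 ]
Upper-triangular form:
[ -5   -1     -7 ]
[  0  2/5  -26/5 ]
[  0    0     75 ]
det(A) = (-1)^0 * (-5) * (2/5) * (75) = -150  (0 row swaps -> sign +1)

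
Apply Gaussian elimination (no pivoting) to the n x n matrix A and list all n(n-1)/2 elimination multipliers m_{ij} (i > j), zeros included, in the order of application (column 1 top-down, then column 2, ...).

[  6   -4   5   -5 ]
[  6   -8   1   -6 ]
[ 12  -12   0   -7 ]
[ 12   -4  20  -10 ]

multipliers: 1, 2, 2, 1, -1, -1

Forward elimination:
R2 <- R2 - (1)*R1:  [  0  -4  -4  -1 ]
R3 <- R3 - (2)*R1:  [   0   -4  -10    3 ]
R4 <- R4 - (2)*R1:  [  0   4  10   0 ]
R3 <- R3 - (1)*R2:  [  0   0  -6   4 ]
R4 <- R4 - (-1)*R2:  [  0   0   6  -1 ]
R4 <- R4 - (-1)*R3:  [ 0  0  0  3 ]
Multipliers (in order of application): m_{21} = 1, m_{31} = 2, m_{41} = 2, m_{32} = 1, m_{42} = -1, m_{43} = -1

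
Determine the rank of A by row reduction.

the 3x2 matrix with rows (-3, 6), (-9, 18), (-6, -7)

rank(A) = 2

Row reduction:
R2 <- R2 - (3)*R1:  [ 0  0 ]
R3 <- R3 - (2)*R1:  [   0  -19 ]
R2 <-> R3   (pivot in column 2 was zero)
[ -3    6 ]
[  0  -19 ]
[  0    0 ]
Row echelon form:
[ -3    6 ]
[  0  -19 ]
[  0    0 ]
Nonzero rows / pivot columns: 2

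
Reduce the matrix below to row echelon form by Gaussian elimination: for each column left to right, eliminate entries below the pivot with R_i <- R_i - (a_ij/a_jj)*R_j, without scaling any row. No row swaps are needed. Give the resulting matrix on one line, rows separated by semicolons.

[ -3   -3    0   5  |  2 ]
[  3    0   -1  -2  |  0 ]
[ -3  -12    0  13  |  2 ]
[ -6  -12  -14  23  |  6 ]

Forward elimination:
R2 <- R2 - (-1)*R1:  [  0  -3  -1   3   2 ]
R3 <- R3 - (1)*R1:  [  0  -9   0   8   0 ]
R4 <- R4 - (2)*R1:  [   0   -6  -14   13    2 ]
R3 <- R3 - (3)*R2:  [  0   0   3  -1  -6 ]
R4 <- R4 - (2)*R2:  [   0    0  -12    7   -2 ]
R4 <- R4 - (-4)*R3:  [   0    0    0    3  -26 ]
Row echelon form:
[ -3  -3   0   5  |    2 ]
[  0  -3  -1   3  |    2 ]
[  0   0   3  -1  |   -6 ]
[  0   0   0   3  |  -26 ]

REF = [-3 -3 0 5 2; 0 -3 -1 3 2; 0 0 3 -1 -6; 0 0 0 3 -26]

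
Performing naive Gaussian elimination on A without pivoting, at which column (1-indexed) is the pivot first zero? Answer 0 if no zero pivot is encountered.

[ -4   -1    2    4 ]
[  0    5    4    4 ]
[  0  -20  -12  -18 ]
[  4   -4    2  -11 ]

first zero-pivot column = 0

Naive forward elimination:
R4 <- R4 - (-1)*R1:  [  0  -5   4  -7 ]
R3 <- R3 - (-4)*R2:  [  0   0   4  -2 ]
R4 <- R4 - (-1)*R2:  [  0   0   8  -3 ]
R4 <- R4 - (2)*R3:  [ 0  0  0  1 ]
All pivots nonzero; naive elimination completes without hitting a zero pivot.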